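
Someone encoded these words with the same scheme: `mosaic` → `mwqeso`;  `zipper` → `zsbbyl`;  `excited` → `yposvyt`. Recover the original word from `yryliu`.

energy

m(12)→m(12) and o(14)→w(22) fit y≡5x+4 (mod 26); the inverse of 5 mod 26 is 21. Treating letters as 0–25, the rule is x ↦ 5x + 4 (mod 26).
Undoing it on yryliu: y(24)→21·(24−4)≡4=e; r(17)→21·(17−4)≡13=n; y(24)→21·(24−4)≡4=e; l(11)→21·(11−4)≡17=r; i(8)→21·(8−4)≡6=g; u(20)→21·(20−4)≡24=y (all mod 26).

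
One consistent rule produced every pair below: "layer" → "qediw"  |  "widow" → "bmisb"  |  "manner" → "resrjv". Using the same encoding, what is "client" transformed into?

hpnisx

A repeating key of period 2 is used — shifts +5, +4 over and over.
On client: c+5=h, l+4=p, i+5=n, e+4=i, n+5=s, t+4=x.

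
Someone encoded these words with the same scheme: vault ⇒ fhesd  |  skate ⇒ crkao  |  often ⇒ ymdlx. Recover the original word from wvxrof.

monkey

It's a Vigenère-style cipher with numeric key [10,7]: position i shifts by key[i mod 2].
Reversing it on wvxrof: w−10=m, v−7=o, x−10=n, r−7=k, o−10=e, f−7=y.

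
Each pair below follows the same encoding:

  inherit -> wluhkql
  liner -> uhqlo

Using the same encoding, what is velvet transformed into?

The output letters match the input read backwards, each shifted +3: inherit reversed is tirehni. The word is reversed, then every letter is shifted forward by 3.
Applying it to velvet: reverse → tevlev; then shift: t+3=w, e+3=h, v+3=y, l+3=o, e+3=h, v+3=y.

whyohy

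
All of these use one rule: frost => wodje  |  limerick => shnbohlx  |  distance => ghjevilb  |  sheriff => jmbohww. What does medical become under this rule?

nbghlvs

f(5)→w(22) and r(17)→o(14) fit y≡21x+21 (mod 26); the inverse of 21 mod 26 is 5. Treating letters as 0–25, the rule is x ↦ 21x + 21 (mod 26).
On medical: m(12)→21·12+21≡13=n; e(4)→21·4+21≡1=b; d(3)→21·3+21≡6=g; i(8)→21·8+21≡7=h; c(2)→21·2+21≡11=l; a(0)→21·0+21≡21=v; l(11)→21·11+21≡18=s (all mod 26).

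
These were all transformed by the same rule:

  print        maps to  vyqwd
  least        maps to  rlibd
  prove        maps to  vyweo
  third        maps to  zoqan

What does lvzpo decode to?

forge

In print: p→v is +6, r→y is +7, i→q is +8, n→w is +9 — the shift increases by 1 each position. Letter i (0-indexed) is shifted by i+6, so successive shifts are 6, 7, 8, ….
Undoing it on lvzpo: l−6=f, v−7=o, z−8=r, p−9=g, o−10=e.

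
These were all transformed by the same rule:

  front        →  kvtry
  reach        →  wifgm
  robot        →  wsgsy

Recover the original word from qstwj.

loose

Shifts by position in front: pos 0: f→k (+5), pos 1: r→v (+4), pos 2: o→t (+5), pos 3: n→r (+4) — repeating every 2. The shifts repeat in a cycle of length 2: positions 0,1,… shift by +5, +4, then the pattern repeats.
Reversing it on qstwj: q−5=l, s−4=o, t−5=o, w−4=s, j−5=e.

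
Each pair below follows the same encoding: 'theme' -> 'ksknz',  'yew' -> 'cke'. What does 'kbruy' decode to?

solve

The output letters match the input read backwards, each shifted +6: theme reversed is emeht. The word is reversed, then every letter is shifted forward by 6.
Undoing it on kbruy: shift back: k−6=e, b−6=v, r−6=l, u−6=o, y−6=s → evlos; then reverse → solve.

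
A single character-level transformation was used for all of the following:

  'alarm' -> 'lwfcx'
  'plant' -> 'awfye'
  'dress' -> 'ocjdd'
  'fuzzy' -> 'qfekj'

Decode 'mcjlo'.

Shifts by position in alarm: pos 0: a→l (+11), pos 1: l→w (+11), pos 2: a→f (+5), pos 3: r→c (+11), pos 4: m→x (+11) — repeating every 3. A repeating key of period 3 is used — shifts +11, +11, +5 over and over.
Decoding mcjlo: m−11=b, c−11=r, j−5=e, l−11=a, o−11=d.

bread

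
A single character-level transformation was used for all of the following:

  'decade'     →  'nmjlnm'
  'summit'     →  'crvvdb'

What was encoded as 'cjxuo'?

The output letters match the input read backwards, each shifted +9: decade reversed is edaced. Two steps: reverse the string, then apply a Caesar shift of +9.
Decoding cjxuo: shift back: c−9=t, j−9=a, x−9=o, u−9=l, o−9=f → taolf; then reverse → float.

float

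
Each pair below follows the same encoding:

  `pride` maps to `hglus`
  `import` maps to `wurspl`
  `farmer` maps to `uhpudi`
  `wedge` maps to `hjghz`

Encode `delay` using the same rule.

bdohg

The output letters match the input read backwards, each shifted +3: pride reversed is edirp. Read the word backwards and shift each letter +3.
On delay: reverse → yaled; then shift: y+3=b, a+3=d, l+3=o, e+3=h, d+3=g.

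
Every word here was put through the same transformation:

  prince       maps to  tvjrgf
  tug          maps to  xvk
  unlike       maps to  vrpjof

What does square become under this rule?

wuvbvf

The shift depends on letter class: consonant p→t is +4, but vowel i→j is +1. The rule splits by letter class: vowels +1, consonants +4.
Applying it to square: s(cons)+4=w, q(cons)+4=u, u(vowel)+1=v, a(vowel)+1=b, r(cons)+4=v, e(vowel)+1=f.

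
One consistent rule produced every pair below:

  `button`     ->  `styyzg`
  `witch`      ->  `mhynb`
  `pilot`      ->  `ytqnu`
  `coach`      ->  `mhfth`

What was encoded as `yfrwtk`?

format

The output letters match the input read backwards, each shifted +5: button reversed is nottub. Read the word backwards and shift each letter +5.
Reversing it on yfrwtk: shift back: y−5=t, f−5=a, r−5=m, w−5=r, t−5=o, k−5=f → tamrof; then reverse → format.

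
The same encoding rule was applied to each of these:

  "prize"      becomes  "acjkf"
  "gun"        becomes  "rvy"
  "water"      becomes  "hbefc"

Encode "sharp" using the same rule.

Two shifts are in play — +1 for a/e/i/o/u, +11 for every other letter.
For sharp: s(cons)+11=d, h(cons)+11=s, a(vowel)+1=b, r(cons)+11=c, p(cons)+11=a.

dsbca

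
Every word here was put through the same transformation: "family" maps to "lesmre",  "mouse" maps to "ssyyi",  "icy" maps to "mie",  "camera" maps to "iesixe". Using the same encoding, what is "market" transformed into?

sexqiz

The shift depends on letter class: consonant f→l is +6, but vowel a→e is +4. Vowels shift forward by 4 and consonants shift forward by 6.
On market: m(cons)+6=s, a(vowel)+4=e, r(cons)+6=x, k(cons)+6=q, e(vowel)+4=i, t(cons)+6=z.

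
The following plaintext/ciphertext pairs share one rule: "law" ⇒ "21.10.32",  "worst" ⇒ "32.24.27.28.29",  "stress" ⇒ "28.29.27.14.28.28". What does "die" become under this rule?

l is letter #12 and maps to 21: an offset of 9. Each letter is replaced by its alphabet position (a=1..z=26) + 9.
On die: d=4→13, i=9→18, e=5→14.

13.18.14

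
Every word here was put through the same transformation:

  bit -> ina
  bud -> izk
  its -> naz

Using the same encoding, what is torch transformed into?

atyjo

The shift depends on letter class: consonant b→i is +7, but vowel i→n is +5. Two shifts are in play — +5 for a/e/i/o/u, +7 for every other letter.
On torch: t(cons)+7=a, o(vowel)+5=t, r(cons)+7=y, c(cons)+7=j, h(cons)+7=o.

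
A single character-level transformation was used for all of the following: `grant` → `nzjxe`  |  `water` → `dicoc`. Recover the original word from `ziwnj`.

sandy

In grant: g→n is +7, r→z is +8, a→j is +9, n→x is +10 — the shift increases by 1 each position. The shift increases by 1 at each position, starting from +7: 7, 8, 9, ….
Decoding ziwnj: z−7=s, i−8=a, w−9=n, n−10=d, j−11=y.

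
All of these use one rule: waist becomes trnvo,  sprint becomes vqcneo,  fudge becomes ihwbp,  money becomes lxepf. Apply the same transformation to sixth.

w(22)→t(19) and a(0)→r(17) fit y≡19x+17 (mod 26); the inverse of 19 mod 26 is 11. This is an affine cipher: with a=0,…,z=25, each position x becomes (19x+17) mod 26.
Applying it to sixth: s(18)→19·18+17≡21=v; i(8)→19·8+17≡13=n; x(23)→19·23+17≡12=m; t(19)→19·19+17≡14=o; h(7)→19·7+17≡20=u (all mod 26).

vnmou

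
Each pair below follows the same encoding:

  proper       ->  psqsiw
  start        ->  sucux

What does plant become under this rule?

pmcqx

In proper: p→p is +0, r→s is +1, o→q is +2, p→s is +3 — the shift increases by 1 each position. Each letter shifts forward by its position index (0, 1, 2, …) — the shift grows by one for each successive letter.
Applying it to plant: p+0=p, l+1=m, a+2=c, n+3=q, t+4=x.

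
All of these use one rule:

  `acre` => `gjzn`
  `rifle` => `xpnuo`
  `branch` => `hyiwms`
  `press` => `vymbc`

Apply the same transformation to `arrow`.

gyzxg

In acre: a→g is +6, c→j is +7, r→z is +8, e→n is +9 — the shift increases by 1 each position. Each letter shifts forward by (position + 6), i.e. 6, 7, 8, … — the shift grows by one for each successive letter.
On arrow: a+6=g, r+7=y, r+8=z, o+9=x, w+10=g.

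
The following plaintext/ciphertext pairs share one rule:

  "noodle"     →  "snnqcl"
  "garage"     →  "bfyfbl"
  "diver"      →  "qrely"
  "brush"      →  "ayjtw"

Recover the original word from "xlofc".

Treating letters as 0–25, the rule is x ↦ 21x + 5 (mod 26).
Undoing it on xlofc: x(23)→5·(23−5)≡12=m; l(11)→5·(11−5)≡4=e; o(14)→5·(14−5)≡19=t; f(5)→5·(5−5)≡0=a; c(2)→5·(2−5)≡11=l (all mod 26).

metal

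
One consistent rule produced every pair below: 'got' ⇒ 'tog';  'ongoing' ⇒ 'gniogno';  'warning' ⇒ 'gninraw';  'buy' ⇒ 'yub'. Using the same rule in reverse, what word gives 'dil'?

The word is simply reversed.
Reversing it on dil: then reverse → lid.

lid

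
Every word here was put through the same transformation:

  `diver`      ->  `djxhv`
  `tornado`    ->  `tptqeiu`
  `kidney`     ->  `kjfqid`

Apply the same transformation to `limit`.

ljolx

In diver: d→d is +0, i→j is +1, v→x is +2, e→h is +3 — the shift increases by 1 each position. Letter i (0-indexed) is shifted by i+0, so successive shifts are 0, 1, 2, ….
Applying it to limit: l+0=l, i+1=j, m+2=o, i+3=l, t+4=x.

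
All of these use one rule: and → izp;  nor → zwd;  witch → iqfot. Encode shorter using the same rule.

etwdfmd

The shift depends on letter class: consonant n→z is +12, but vowel a→i is +8. Two shifts are in play — +8 for a/e/i/o/u, +12 for every other letter.
On shorter: s(cons)+12=e, h(cons)+12=t, o(vowel)+8=w, r(cons)+12=d, t(cons)+12=f, e(vowel)+8=m, r(cons)+12=d.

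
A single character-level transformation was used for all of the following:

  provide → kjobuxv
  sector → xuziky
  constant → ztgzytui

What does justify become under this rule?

The output letters match the input read backwards, each shifted +6: provide reversed is edivorp. Read the word backwards and shift each letter +6.
On justify: reverse → yfitsuj; then shift: y+6=e, f+6=l, i+6=o, t+6=z, s+6=y, u+6=a, j+6=p.

elozyap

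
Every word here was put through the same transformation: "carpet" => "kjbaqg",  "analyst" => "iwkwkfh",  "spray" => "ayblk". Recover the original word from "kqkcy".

The shift increases by 1 at each position, starting from +8: 8, 9, 10, ….
Decoding kqkcy: k−8=c, q−9=h, k−10=a, c−11=r, y−12=m.

charm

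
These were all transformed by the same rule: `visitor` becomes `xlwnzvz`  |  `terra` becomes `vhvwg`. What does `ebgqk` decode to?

cycle

In visitor: v→x is +2, i→l is +3, s→w is +4, i→n is +5 — the shift increases by 1 each position. Letter i (0-indexed) is shifted by i+2, so successive shifts are 2, 3, 4, ….
Decoding ebgqk: e−2=c, b−3=y, g−4=c, q−5=l, k−6=e.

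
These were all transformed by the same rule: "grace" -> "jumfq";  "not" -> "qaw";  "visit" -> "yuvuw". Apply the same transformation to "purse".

sguvq

The shift depends on letter class: consonant g→j is +3, but vowel a→m is +12. Vowels shift forward by 12 and consonants shift forward by 3.
For purse: p(cons)+3=s, u(vowel)+12=g, r(cons)+3=u, s(cons)+3=v, e(vowel)+12=q.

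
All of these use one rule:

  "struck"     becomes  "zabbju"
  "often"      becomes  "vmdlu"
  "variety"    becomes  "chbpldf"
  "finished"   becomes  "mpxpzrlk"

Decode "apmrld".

Shifts by position in struck: pos 0: s→z (+7), pos 1: t→a (+7), pos 2: r→b (+10), pos 3: u→b (+7), pos 4: c→j (+7), pos 5: k→u (+10) — repeating every 3. A repeating key of period 3 is used — shifts +7, +7, +10 over and over.
Undoing it on apmrld: a−7=t, p−7=i, m−10=c, r−7=k, l−7=e, d−10=t.

ticket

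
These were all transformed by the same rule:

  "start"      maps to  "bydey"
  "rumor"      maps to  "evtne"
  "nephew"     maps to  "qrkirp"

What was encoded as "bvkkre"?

supper

s(18)→b(1) and t(19)→y(24) fit y≡23x+3 (mod 26); the inverse of 23 mod 26 is 17. Each letter's alphabet position (a=0..z=25) is mapped through 23·x+3 mod 26 — an affine cipher.
Undoing it on bvkkre: b(1)→17·(1−3)≡18=s; v(21)→17·(21−3)≡20=u; k(10)→17·(10−3)≡15=p; k(10)→17·(10−3)≡15=p; r(17)→17·(17−3)≡4=e; e(4)→17·(4−3)≡17=r (all mod 26).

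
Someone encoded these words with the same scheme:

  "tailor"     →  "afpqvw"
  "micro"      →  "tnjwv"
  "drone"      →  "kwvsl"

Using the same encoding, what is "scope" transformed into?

zhvul

Shifts by position in tailor: pos 0: t→a (+7), pos 1: a→f (+5), pos 2: i→p (+7), pos 3: l→q (+5) — repeating every 2. It's a Vigenère-style cipher with numeric key [7,5]: position i shifts by key[i mod 2].
For scope: s+7=z, c+5=h, o+7=v, p+5=u, e+7=l.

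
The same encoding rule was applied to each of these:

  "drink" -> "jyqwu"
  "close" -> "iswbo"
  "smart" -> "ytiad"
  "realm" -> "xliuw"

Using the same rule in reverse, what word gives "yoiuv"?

The shift increases by 1 at each position, starting from +6: 6, 7, 8, ….
Reversing it on yoiuv: y−6=s, o−7=h, i−8=a, u−9=l, v−10=l.

shall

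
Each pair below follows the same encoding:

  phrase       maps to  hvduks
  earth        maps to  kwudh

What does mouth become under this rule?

kwxrp

The output letters match the input read backwards, each shifted +3: phrase reversed is esarhp. Read the word backwards and shift each letter +3.
Applying it to mouth: reverse → htuom; then shift: h+3=k, t+3=w, u+3=x, o+3=r, m+3=p.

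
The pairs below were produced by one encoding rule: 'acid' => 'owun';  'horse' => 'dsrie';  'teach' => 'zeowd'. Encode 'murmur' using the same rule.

kqrkqr

This is an affine cipher: with a=0,…,z=25, each position x becomes (17x+14) mod 26.
Applying it to murmur: m(12)→17·12+14≡10=k; u(20)→17·20+14≡16=q; r(17)→17·17+14≡17=r; m(12)→17·12+14≡10=k; u(20)→17·20+14≡16=q; r(17)→17·17+14≡17=r (all mod 26).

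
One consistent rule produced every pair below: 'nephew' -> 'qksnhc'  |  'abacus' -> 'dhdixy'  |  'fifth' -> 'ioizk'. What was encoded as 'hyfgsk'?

Shifts by position in nephew: pos 0: n→q (+3), pos 1: e→k (+6), pos 2: p→s (+3), pos 3: h→n (+6) — repeating every 2. The shifts repeat in a cycle of length 2: positions 0,1,… shift by +3, +6, then the pattern repeats.
Decoding hyfgsk: h−3=e, y−6=s, f−3=c, g−6=a, s−3=p, k−6=e.

escape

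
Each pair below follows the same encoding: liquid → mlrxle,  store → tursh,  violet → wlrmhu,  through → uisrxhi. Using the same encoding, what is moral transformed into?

nrsdm

Vowels shift forward by 3 and consonants shift forward by 1.
On moral: m(cons)+1=n, o(vowel)+3=r, r(cons)+1=s, a(vowel)+3=d, l(cons)+1=m.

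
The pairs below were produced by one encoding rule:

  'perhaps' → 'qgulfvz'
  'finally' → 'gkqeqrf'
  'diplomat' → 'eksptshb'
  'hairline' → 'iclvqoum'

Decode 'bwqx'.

aunt

In perhaps: p→q is +1, e→g is +2, r→u is +3, h→l is +4 — the shift increases by 1 each position. The shift increases by 1 at each position, starting from +1: 1, 2, 3, ….
Undoing it on bwqx: b−1=a, w−2=u, q−3=n, x−4=t.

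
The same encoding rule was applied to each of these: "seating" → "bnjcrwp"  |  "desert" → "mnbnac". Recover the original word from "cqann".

three

Compare letters: s→b is +9, e→n is +9, a→j is +9 — a constant shift. Every letter moves 9 places later in the alphabet, wrapping around z→a.
Decoding cqann: c−9=t, q−9=h, a−9=r, n−9=e, n−9=e.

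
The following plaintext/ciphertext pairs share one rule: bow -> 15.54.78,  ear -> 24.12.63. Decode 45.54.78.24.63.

b(#2)→15 and o(#15)→54: differences scale by 3, so n = 3·pos + 9. With a=1..z=26, the number is 3·pos + 9.
Undoing it on 45.54.78.24.63: 45→(45−9)÷3=12=l, 54→(54−9)÷3=15=o, 78→(78−9)÷3=23=w, 24→(24−9)÷3=5=e, 63→(63−9)÷3=18=r.

lower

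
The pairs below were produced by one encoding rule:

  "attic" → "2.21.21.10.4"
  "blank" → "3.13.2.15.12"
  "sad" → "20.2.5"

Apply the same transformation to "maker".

14.2.12.6.19

a is letter #1 and maps to 2: an offset of 1. Letters become their 1-based position plus 1 (so a→2, b→3, …).
On maker: m=13→14, a=1→2, k=11→12, e=5→6, r=18→19.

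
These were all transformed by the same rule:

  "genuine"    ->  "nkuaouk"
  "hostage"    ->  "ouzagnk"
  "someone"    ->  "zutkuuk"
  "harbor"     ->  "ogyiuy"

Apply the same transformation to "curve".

The shift depends on letter class: consonant g→n is +7, but vowel e→k is +6. Vowels shift forward by 6 and consonants shift forward by 7.
Applying it to curve: c(cons)+7=j, u(vowel)+6=a, r(cons)+7=y, v(cons)+7=c, e(vowel)+6=k.

jayck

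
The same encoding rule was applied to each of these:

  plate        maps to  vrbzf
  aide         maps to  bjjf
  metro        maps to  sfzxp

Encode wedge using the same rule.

cfjmf

Vowels shift forward by 1 and consonants shift forward by 6.
On wedge: w(cons)+6=c, e(vowel)+1=f, d(cons)+6=j, g(cons)+6=m, e(vowel)+1=f.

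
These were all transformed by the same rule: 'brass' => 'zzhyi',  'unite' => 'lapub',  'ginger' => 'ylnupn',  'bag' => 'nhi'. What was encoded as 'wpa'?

tip

The output letters match the input read backwards, each shifted +7: brass reversed is ssarb. The word is reversed, then every letter is shifted forward by 7.
Undoing it on wpa: shift back: w−7=p, p−7=i, a−7=t → pit; then reverse → tip.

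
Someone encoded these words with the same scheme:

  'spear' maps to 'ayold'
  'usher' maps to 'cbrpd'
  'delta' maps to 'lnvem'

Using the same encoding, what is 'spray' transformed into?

In spear: s→a is +8, p→y is +9, e→o is +10, a→l is +11 — the shift increases by 1 each position. Letter i (0-indexed) is shifted by i+8, so successive shifts are 8, 9, 10, ….
For spray: s+8=a, p+9=y, r+10=b, a+11=l, y+12=k.

ayblk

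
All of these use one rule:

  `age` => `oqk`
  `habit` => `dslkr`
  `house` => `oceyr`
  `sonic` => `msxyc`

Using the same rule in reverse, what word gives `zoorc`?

The output letters match the input read backwards, each shifted +10: age reversed is ega. The word is reversed, then every letter is shifted forward by 10.
Decoding zoorc: shift back: z−10=p, o−10=e, o−10=e, r−10=h, c−10=s → peehs; then reverse → sheep.

sheep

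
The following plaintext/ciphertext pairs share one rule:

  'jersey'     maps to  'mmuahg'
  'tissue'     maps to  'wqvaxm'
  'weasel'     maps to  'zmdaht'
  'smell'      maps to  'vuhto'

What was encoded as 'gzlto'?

drill

Shifts by position in jersey: pos 0: j→m (+3), pos 1: e→m (+8), pos 2: r→u (+3), pos 3: s→a (+8) — repeating every 2. A repeating key of period 2 is used — shifts +3, +8 over and over.
Undoing it on gzlto: g−3=d, z−8=r, l−3=i, t−8=l, o−3=l.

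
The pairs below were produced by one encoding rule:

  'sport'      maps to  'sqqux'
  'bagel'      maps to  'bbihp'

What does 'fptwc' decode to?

In sport: s→s is +0, p→q is +1, o→q is +2, r→u is +3 — the shift increases by 1 each position. The shift increases by 1 at each position, starting from +0: 0, 1, 2, ….
Undoing it on fptwc: f−0=f, p−1=o, t−2=r, w−3=t, c−4=y.

forty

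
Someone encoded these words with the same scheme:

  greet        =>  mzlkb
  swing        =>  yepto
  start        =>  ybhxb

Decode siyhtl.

marble

It's a Vigenère-style cipher with numeric key [6,8,7]: position i shifts by key[i mod 3].
Reversing it on siyhtl: s−6=m, i−8=a, y−7=r, h−6=b, t−8=l, l−7=e.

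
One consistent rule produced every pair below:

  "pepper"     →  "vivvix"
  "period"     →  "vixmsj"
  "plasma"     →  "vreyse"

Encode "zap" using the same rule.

The shift depends on letter class: consonant p→v is +6, but vowel e→i is +4. Two shifts are in play — +4 for a/e/i/o/u, +6 for every other letter.
Applying it to zap: z(cons)+6=f, a(vowel)+4=e, p(cons)+6=v.

fev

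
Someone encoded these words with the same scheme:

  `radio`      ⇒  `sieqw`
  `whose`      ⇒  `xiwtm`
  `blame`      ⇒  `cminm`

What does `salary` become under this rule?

timisz

Vowels shift forward by 8 and consonants shift forward by 1.
Applying it to salary: s(cons)+1=t, a(vowel)+8=i, l(cons)+1=m, a(vowel)+8=i, r(cons)+1=s, y(cons)+1=z.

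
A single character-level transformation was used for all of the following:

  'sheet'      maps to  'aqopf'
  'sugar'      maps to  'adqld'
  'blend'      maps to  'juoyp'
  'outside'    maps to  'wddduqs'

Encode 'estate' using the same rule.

Letter i (0-indexed) is shifted by i+8, so successive shifts are 8, 9, 10, ….
For estate: e+8=m, s+9=b, t+10=d, a+11=l, t+12=f, e+13=r.

mbdlfr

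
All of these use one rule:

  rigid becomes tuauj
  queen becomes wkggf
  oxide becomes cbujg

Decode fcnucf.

r(17)→t(19) and i(8)→u(20) fit y≡23x+18 (mod 26); the inverse of 23 mod 26 is 17. Each letter's alphabet position (a=0..z=25) is mapped through 23·x+18 mod 26 — an affine cipher.
Decoding fcnucf: f(5)→17·(5−18)≡13=n; c(2)→17·(2−18)≡14=o; n(13)→17·(13−18)≡19=t; u(20)→17·(20−18)≡8=i; c(2)→17·(2−18)≡14=o; f(5)→17·(5−18)≡13=n (all mod 26).

notion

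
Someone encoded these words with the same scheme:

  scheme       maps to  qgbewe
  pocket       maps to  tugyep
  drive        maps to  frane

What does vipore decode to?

nature

Each letter's alphabet position (a=0..z=25) is mapped through 25·x+8 mod 26 — an affine cipher.
Reversing it on vipore: v(21)→25·(21−8)≡13=n; i(8)→25·(8−8)≡0=a; p(15)→25·(15−8)≡19=t; o(14)→25·(14−8)≡20=u; r(17)→25·(17−8)≡17=r; e(4)→25·(4−8)≡4=e (all mod 26).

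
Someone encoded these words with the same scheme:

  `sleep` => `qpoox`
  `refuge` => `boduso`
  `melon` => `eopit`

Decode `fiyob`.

tower

This is an affine cipher: with a=0,…,z=25, each position x becomes (15x+6) mod 26.
Decoding fiyob: f(5)→7·(5−6)≡19=t; i(8)→7·(8−6)≡14=o; y(24)→7·(24−6)≡22=w; o(14)→7·(14−6)≡4=e; b(1)→7·(1−6)≡17=r (all mod 26).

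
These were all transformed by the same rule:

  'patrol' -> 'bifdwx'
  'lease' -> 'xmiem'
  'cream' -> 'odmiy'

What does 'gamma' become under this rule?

siyyi

The shift depends on letter class: consonant p→b is +12, but vowel a→i is +8. Vowels shift forward by 8 and consonants shift forward by 12.
For gamma: g(cons)+12=s, a(vowel)+8=i, m(cons)+12=y, m(cons)+12=y, a(vowel)+8=i.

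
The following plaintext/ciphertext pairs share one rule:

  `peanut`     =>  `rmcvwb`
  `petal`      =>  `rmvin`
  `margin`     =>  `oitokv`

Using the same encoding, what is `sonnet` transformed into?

Shifts by position in peanut: pos 0: p→r (+2), pos 1: e→m (+8), pos 2: a→c (+2), pos 3: n→v (+8) — repeating every 2. A repeating key of period 2 is used — shifts +2, +8 over and over.
Applying it to sonnet: s+2=u, o+8=w, n+2=p, n+8=v, e+2=g, t+8=b.

uwpvgb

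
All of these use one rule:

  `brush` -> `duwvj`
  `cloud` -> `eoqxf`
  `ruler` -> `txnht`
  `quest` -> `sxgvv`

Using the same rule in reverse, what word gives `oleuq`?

micro

Shifts by position in brush: pos 0: b→d (+2), pos 1: r→u (+3), pos 2: u→w (+2), pos 3: s→v (+3) — repeating every 2. A repeating key of period 2 is used — shifts +2, +3 over and over.
Reversing it on oleuq: o−2=m, l−3=i, e−2=c, u−3=r, q−2=o.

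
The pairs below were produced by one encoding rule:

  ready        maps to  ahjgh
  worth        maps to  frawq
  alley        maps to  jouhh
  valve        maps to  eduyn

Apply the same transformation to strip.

bwaly

Shifts by position in ready: pos 0: r→a (+9), pos 1: e→h (+3), pos 2: a→j (+9), pos 3: d→g (+3) — repeating every 2. It's a Vigenère-style cipher with numeric key [9,3]: position i shifts by key[i mod 2].
Applying it to strip: s+9=b, t+3=w, r+9=a, i+3=l, p+9=y.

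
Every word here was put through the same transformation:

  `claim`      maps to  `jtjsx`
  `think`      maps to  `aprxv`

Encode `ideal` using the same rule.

plnkw

In claim: c→j is +7, l→t is +8, a→j is +9, i→s is +10 — the shift increases by 1 each position. The shift increases by 1 at each position, starting from +7: 7, 8, 9, ….
On ideal: i+7=p, d+8=l, e+9=n, a+10=k, l+11=w.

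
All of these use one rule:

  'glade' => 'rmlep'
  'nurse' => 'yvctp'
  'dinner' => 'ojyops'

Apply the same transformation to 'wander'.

Shifts by position in glade: pos 0: g→r (+11), pos 1: l→m (+1), pos 2: a→l (+11), pos 3: d→e (+1) — repeating every 2. A repeating key of period 2 is used — shifts +11, +1 over and over.
For wander: w+11=h, a+1=b, n+11=y, d+1=e, e+11=p, r+1=s.

hbyeps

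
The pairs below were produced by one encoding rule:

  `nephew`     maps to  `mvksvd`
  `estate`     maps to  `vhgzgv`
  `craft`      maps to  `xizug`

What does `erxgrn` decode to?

Each pair mirrors across the alphabet (n↔m, e↔v, p↔k): positions sum to 25. This is the alphabet-reversal cipher (Atbash): a becomes z, b becomes y, etc.
Undoing it on erxgrn: e↔v, r↔i, x↔c, g↔t, r↔i, n↔m.

victim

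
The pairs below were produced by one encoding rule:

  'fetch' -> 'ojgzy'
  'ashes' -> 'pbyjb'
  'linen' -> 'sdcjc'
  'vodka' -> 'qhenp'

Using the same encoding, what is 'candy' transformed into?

zpcef

f(5)→o(14) and e(4)→j(9) fit y≡5x+15 (mod 26); the inverse of 5 mod 26 is 21. This is an affine cipher: with a=0,…,z=25, each position x becomes (5x+15) mod 26.
For candy: c(2)→5·2+15≡25=z; a(0)→5·0+15≡15=p; n(13)→5·13+15≡2=c; d(3)→5·3+15≡4=e; y(24)→5·24+15≡5=f (all mod 26).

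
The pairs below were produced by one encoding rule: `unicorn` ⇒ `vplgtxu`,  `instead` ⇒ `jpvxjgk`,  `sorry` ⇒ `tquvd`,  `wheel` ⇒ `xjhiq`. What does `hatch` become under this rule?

icwgm

In unicorn: u→v is +1, n→p is +2, i→l is +3, c→g is +4 — the shift increases by 1 each position. Letter i (0-indexed) is shifted by i+1, so successive shifts are 1, 2, 3, ….
For hatch: h+1=i, a+2=c, t+3=w, c+4=g, h+5=m.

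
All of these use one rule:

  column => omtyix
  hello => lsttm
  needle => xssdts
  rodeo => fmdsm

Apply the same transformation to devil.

dsnat

Treating letters as 0–25, the rule is x ↦ 15x + 10 (mod 26).
Applying it to devil: d(3)→15·3+10≡3=d; e(4)→15·4+10≡18=s; v(21)→15·21+10≡13=n; i(8)→15·8+10≡0=a; l(11)→15·11+10≡19=t (all mod 26).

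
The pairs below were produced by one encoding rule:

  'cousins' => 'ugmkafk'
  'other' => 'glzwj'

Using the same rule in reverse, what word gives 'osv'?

wad

Compare letters: c→u is +18, o→g is +18, u→m is +18 — a constant shift. It's a constant shift of +18 (ROT18).
Undoing it on osv: o−18=w, s−18=a, v−18=d.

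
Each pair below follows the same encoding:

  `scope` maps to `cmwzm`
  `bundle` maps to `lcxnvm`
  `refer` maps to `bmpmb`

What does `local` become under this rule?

vwmiv

The rule splits by letter class: vowels +8, consonants +10.
Applying it to local: l(cons)+10=v, o(vowel)+8=w, c(cons)+10=m, a(vowel)+8=i, l(cons)+10=v.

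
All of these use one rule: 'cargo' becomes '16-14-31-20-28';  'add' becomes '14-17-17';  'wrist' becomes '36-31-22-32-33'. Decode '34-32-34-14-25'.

c is letter #3 and maps to 16: an offset of 13. Letters become their 1-based position plus 13 (so a→14, b→15, …).
Decoding 34-32-34-14-25: 34→(34−13)÷1=21=u, 32→(32−13)÷1=19=s, 34→(34−13)÷1=21=u, 14→(14−13)÷1=1=a, 25→(25−13)÷1=12=l.

usual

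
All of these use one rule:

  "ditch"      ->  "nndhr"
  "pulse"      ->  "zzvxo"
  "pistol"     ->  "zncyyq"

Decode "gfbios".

warden

Shifts by position in ditch: pos 0: d→n (+10), pos 1: i→n (+5), pos 2: t→d (+10), pos 3: c→h (+5) — repeating every 2. A repeating key of period 2 is used — shifts +10, +5 over and over.
Decoding gfbios: g−10=w, f−5=a, b−10=r, i−5=d, o−10=e, s−5=n.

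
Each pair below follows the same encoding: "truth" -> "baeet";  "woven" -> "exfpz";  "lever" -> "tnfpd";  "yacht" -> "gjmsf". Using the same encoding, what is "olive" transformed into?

The shift increases by 1 at each position, starting from +8: 8, 9, 10, ….
On olive: o+8=w, l+9=u, i+10=s, v+11=g, e+12=q.

wusgq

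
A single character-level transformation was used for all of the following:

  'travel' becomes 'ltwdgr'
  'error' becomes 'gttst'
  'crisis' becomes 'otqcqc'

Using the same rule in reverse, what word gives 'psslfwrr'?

t(19)→l(11) and r(17)→t(19) fit y≡9x+22 (mod 26); the inverse of 9 mod 26 is 3. Each letter's alphabet position (a=0..z=25) is mapped through 9·x+22 mod 26 — an affine cipher.
Reversing it on psslfwrr: p(15)→3·(15−22)≡5=f; s(18)→3·(18−22)≡14=o; s(18)→3·(18−22)≡14=o; l(11)→3·(11−22)≡19=t; f(5)→3·(5−22)≡1=b; w(22)→3·(22−22)≡0=a; r(17)→3·(17−22)≡11=l; r(17)→3·(17−22)≡11=l (all mod 26).

football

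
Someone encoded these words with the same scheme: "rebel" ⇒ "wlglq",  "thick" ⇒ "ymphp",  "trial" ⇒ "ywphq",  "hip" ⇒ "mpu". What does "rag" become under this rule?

whl

The shift depends on letter class: consonant r→w is +5, but vowel e→l is +7. Two shifts are in play — +7 for a/e/i/o/u, +5 for every other letter.
For rag: r(cons)+5=w, a(vowel)+7=h, g(cons)+5=l.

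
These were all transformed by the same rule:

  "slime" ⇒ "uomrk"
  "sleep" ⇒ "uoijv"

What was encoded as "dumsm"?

bring

Each letter shifts forward by (position + 2), i.e. 2, 3, 4, … — the shift grows by one for each successive letter.
Undoing it on dumsm: d−2=b, u−3=r, m−4=i, s−5=n, m−6=g.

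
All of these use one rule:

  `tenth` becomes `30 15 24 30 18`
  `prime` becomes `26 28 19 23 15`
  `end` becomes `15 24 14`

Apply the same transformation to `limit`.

Letters become their 1-based position plus 10 (so a→11, b→12, …).
Applying it to limit: l=12→22, i=9→19, m=13→23, i=9→19, t=20→30.

22 19 23 19 30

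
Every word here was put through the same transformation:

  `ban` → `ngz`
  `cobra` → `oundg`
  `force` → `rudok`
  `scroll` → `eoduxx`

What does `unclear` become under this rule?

The shift depends on letter class: consonant b→n is +12, but vowel a→g is +6. Two shifts are in play — +6 for a/e/i/o/u, +12 for every other letter.
For unclear: u(vowel)+6=a, n(cons)+12=z, c(cons)+12=o, l(cons)+12=x, e(vowel)+6=k, a(vowel)+6=g, r(cons)+12=d.

azoxkgd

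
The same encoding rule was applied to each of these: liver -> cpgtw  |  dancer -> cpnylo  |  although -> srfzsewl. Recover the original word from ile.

tax

The word is reversed, then every letter is shifted forward by 11.
Undoing it on ile: shift back: i−11=x, l−11=a, e−11=t → xat; then reverse → tax.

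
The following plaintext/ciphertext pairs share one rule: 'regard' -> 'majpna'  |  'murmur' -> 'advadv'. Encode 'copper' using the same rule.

anyyxl

The word is reversed, then every letter is shifted forward by 9.
Applying it to copper: reverse → reppoc; then shift: r+9=a, e+9=n, p+9=y, p+9=y, o+9=x, c+9=l.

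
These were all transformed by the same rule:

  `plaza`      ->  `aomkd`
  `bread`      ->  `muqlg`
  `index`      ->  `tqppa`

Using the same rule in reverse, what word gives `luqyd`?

Shifts by position in plaza: pos 0: p→a (+11), pos 1: l→o (+3), pos 2: a→m (+12), pos 3: z→k (+11), pos 4: a→d (+3) — repeating every 3. A repeating key of period 3 is used — shifts +11, +3, +12 over and over.
Reversing it on luqyd: l−11=a, u−3=r, q−12=e, y−11=n, d−3=a.

arena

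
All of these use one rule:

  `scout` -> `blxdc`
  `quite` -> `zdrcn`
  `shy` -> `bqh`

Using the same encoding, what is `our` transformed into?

Compare letters: s→b is +9, c→l is +9, o→x is +9 — a constant shift. This is a Caesar cipher with shift 9.
For our: o+9=x, u+9=d, r+9=a.

xda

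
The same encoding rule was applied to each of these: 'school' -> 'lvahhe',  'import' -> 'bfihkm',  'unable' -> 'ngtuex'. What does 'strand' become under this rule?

Compare letters: s→l is +19, c→v is +19, h→a is +19 — a constant shift. This is a Caesar cipher with shift 19.
On strand: s+19=l, t+19=m, r+19=k, a+19=t, n+19=g, d+19=w.

lmktgw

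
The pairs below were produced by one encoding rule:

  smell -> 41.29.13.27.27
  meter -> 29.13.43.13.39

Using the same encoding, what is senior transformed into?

41.13.31.21.33.39

s(#19)→41 and m(#13)→29: differences scale by 2, so n = 2·pos + 3. With a=1..z=26, the number is 2·pos + 3.
For senior: s=19→41, e=5→13, n=14→31, i=9→21, o=15→33, r=18→39.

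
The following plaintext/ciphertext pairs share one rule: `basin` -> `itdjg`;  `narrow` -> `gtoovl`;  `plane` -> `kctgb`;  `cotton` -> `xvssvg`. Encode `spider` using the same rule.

b(1)→i(8) and a(0)→t(19) fit y≡15x+19 (mod 26); the inverse of 15 mod 26 is 7. Treating letters as 0–25, the rule is x ↦ 15x + 19 (mod 26).
Applying it to spider: s(18)→15·18+19≡3=d; p(15)→15·15+19≡10=k; i(8)→15·8+19≡9=j; d(3)→15·3+19≡12=m; e(4)→15·4+19≡1=b; r(17)→15·17+19≡14=o (all mod 26).

dkjmbo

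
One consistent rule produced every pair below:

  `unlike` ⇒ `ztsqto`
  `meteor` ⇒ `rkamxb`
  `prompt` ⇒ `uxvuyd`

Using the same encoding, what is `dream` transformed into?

Each letter shifts forward by (position + 5), i.e. 5, 6, 7, … — the shift grows by one for each successive letter.
Applying it to dream: d+5=i, r+6=x, e+7=l, a+8=i, m+9=v.

ixliv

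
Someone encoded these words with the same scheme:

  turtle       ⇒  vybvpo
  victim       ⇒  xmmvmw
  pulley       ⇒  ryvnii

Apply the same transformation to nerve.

Shifts by position in turtle: pos 0: t→v (+2), pos 1: u→y (+4), pos 2: r→b (+10), pos 3: t→v (+2), pos 4: l→p (+4), pos 5: e→o (+10) — repeating every 3. A repeating key of period 3 is used — shifts +2, +4, +10 over and over.
On nerve: n+2=p, e+4=i, r+10=b, v+2=x, e+4=i.

pibxi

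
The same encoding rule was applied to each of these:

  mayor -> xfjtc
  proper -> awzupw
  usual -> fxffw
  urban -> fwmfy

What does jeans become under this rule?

Shifts by position in mayor: pos 0: m→x (+11), pos 1: a→f (+5), pos 2: y→j (+11), pos 3: o→t (+5) — repeating every 2. The shifts repeat in a cycle of length 2: positions 0,1,… shift by +11, +5, then the pattern repeats.
On jeans: j+11=u, e+5=j, a+11=l, n+5=s, s+11=d.

ujlsd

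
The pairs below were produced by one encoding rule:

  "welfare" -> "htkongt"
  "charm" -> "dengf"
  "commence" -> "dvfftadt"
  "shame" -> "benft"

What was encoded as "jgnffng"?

grammar

w(22)→h(7) and e(4)→t(19) fit y≡21x+13 (mod 26); the inverse of 21 mod 26 is 5. Treating letters as 0–25, the rule is x ↦ 21x + 13 (mod 26).
Reversing it on jgnffng: j(9)→5·(9−13)≡6=g; g(6)→5·(6−13)≡17=r; n(13)→5·(13−13)≡0=a; f(5)→5·(5−13)≡12=m; f(5)→5·(5−13)≡12=m; n(13)→5·(13−13)≡0=a; g(6)→5·(6−13)≡17=r (all mod 26).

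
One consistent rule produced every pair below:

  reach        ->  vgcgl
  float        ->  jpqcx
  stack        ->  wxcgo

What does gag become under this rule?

The shift depends on letter class: consonant r→v is +4, but vowel e→g is +2. Two shifts are in play — +2 for a/e/i/o/u, +4 for every other letter.
For gag: g(cons)+4=k, a(vowel)+2=c, g(cons)+4=k.

kck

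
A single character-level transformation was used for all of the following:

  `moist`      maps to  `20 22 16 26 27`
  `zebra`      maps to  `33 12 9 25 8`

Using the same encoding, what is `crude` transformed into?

Each letter is replaced by its alphabet position (a=1..z=26) + 7.
Applying it to crude: c=3→10, r=18→25, u=21→28, d=4→11, e=5→12.

10 25 28 11 12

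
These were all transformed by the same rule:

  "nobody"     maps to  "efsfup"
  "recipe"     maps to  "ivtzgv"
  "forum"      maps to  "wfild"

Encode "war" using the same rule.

nri

Compare letters: n→e is +17, o→f is +17, b→s is +17 — a constant shift. It's a constant shift of +17 (ROT17).
Applying it to war: w+17=n, a+17=r, r+17=i.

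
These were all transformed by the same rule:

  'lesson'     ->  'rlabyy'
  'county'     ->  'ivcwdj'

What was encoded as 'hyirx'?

The shift increases by 1 at each position, starting from +6: 6, 7, 8, ….
Undoing it on hyirx: h−6=b, y−7=r, i−8=a, r−9=i, x−10=n.

brain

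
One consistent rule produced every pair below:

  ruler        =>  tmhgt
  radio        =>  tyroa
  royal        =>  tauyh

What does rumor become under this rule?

r(17)→t(19) and u(20)→m(12) fit y≡15x+24 (mod 26); the inverse of 15 mod 26 is 7. Treating letters as 0–25, the rule is x ↦ 15x + 24 (mod 26).
On rumor: r(17)→15·17+24≡19=t; u(20)→15·20+24≡12=m; m(12)→15·12+24≡22=w; o(14)→15·14+24≡0=a; r(17)→15·17+24≡19=t (all mod 26).

tmwat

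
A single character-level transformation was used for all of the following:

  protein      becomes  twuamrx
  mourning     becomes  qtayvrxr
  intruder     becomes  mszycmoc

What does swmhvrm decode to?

Letter i (0-indexed) is shifted by i+4, so successive shifts are 4, 5, 6, ….
Undoing it on swmhvrm: s−4=o, w−5=r, m−6=g, h−7=a, v−8=n, r−9=i, m−10=c.

organic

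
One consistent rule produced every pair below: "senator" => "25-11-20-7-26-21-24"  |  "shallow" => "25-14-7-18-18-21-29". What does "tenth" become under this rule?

s is letter #19 and maps to 25: an offset of 6. The number is (letter's place in the alphabet, a=1) + 6.
Applying it to tenth: t=20→26, e=5→11, n=14→20, t=20→26, h=8→14.

26-11-20-26-14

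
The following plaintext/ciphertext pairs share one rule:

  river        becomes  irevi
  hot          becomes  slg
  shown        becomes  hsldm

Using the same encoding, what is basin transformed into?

Each pair mirrors across the alphabet (r↔i, i↔r, v↔e): positions sum to 25. Letters are reflected about the middle of the alphabet (position → 25−position): Atbash.
For basin: b↔y, a↔z, s↔h, i↔r, n↔m.

yzhrm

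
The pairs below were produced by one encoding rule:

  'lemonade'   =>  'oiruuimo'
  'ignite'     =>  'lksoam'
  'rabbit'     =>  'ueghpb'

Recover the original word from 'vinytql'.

seismic

In lemonade: l→o is +3, e→i is +4, m→r is +5, o→u is +6 — the shift increases by 1 each position. Letter i (0-indexed) is shifted by i+3, so successive shifts are 3, 4, 5, ….
Undoing it on vinytql: v−3=s, i−4=e, n−5=i, y−6=s, t−7=m, q−8=i, l−9=c.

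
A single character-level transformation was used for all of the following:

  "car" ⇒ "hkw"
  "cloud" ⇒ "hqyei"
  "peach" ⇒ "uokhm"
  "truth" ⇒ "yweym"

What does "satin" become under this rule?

xkyss

The shift depends on letter class: consonant c→h is +5, but vowel a→k is +10. Vowels shift forward by 10 and consonants shift forward by 5.
On satin: s(cons)+5=x, a(vowel)+10=k, t(cons)+5=y, i(vowel)+10=s, n(cons)+5=s.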